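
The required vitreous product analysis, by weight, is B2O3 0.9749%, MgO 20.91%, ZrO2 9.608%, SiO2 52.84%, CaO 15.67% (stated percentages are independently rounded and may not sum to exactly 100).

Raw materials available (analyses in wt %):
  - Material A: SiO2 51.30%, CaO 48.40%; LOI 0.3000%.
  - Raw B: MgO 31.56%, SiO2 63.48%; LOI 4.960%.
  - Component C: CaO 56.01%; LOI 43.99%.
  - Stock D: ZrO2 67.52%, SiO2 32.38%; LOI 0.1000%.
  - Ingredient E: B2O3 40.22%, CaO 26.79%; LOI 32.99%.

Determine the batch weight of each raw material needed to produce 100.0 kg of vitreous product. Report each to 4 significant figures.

Working values are shown (rounded to 4 significant figures) when written out; each numeric step carries full float precision all the way through — exactly one rounding is applied to every reported result — derived quantities are recomputed in full float precision (yield, the totals, glass mass, the five compositions, LOI) using the weight values for 100.0 kg of glass, as set out in question or answer.
Oxide mass targets, per 100.0 kg vitreous product:
  B2O3: 0.9749% × 100.0 = 0.9749 kg
  MgO: 20.91% × 100.0 = 20.91 kg
  ZrO2: 9.608% × 100.0 = 9.608 kg
  SiO2: 52.84% × 100.0 = 52.84 kg
  CaO: 15.67% × 100.0 = 15.67 kg
Sums-versus-targets review on the weights just shown, for the quoted basis mass (oxide sums agree with the targets modulo rounding of the values):
  B2O3: 2.424·0.4022 = 0.9749 kg (target 0.9749 kg)
  MgO: 66.25·0.3156 = 20.91 kg (target 20.91 kg)
  ZrO2: 14.23·0.6752 = 9.608 kg (target 9.608 kg)
  SiO2: 12.03·0.5130 + 66.25·0.6348 + 14.23·0.3238 = 52.83 kg (target 52.84 kg)
  CaO: 12.03·0.4840 + 16.42·0.5601 + 2.424·0.2679 = 15.67 kg (target 15.67 kg)
Glass-mass sanity pass: batch Σ − ignition loss = 99.99 kg (oxide target masses add up to 100.0 kg; the stated basis being 100.0 kg — differing by rounding only).
Batch grand total — Σ batch = 111.4 kg; ignition loss, Σ(batch × LOI) = 11.36 kg; as yield: glass ÷ batch → 89.80%.

Batch per 100.0 kg vitreous product:
  Material A: 12.03 kg
  Raw B: 66.25 kg
  Component C: 16.42 kg
  Stock D: 14.23 kg
  Ingredient E: 2.424 kg
Total batch = 111.4 kg; LOI loss = 11.36 kg; yield = 89.80%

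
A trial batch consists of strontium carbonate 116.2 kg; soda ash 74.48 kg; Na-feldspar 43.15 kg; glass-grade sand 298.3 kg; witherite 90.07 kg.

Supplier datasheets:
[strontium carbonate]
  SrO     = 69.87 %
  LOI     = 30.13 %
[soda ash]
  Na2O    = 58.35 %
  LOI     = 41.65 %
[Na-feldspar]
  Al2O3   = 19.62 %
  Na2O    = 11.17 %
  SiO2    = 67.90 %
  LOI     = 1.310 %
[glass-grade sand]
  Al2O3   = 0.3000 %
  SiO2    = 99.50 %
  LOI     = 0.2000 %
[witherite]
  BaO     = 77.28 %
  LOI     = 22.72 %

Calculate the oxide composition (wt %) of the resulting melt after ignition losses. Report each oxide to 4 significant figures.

Working values appear with 4-significant-digit rounding on the page. Each numeric step keeps full float precision end to end — each reported number is rounded only once; the derived quantities (the totals, LOI, the yield, the five compositions, net glass mass) are rebuilt at exact precision from the batch weights at 534.5 kg of glass as written in question or answer.
What the batch supplies per oxide:
  Al2O3: 43.15·0.1962 + 298.3·0.003000 = 9.361 kg
  BaO: 90.07·0.7728 = 69.61 kg
  Na2O: 74.48·0.5835 + 43.15·0.1117 = 48.28 kg
  SiO2: 43.15·0.6790 + 298.3·0.9950 = 326.1 kg
  SrO: 116.2·0.6987 = 81.19 kg
LOI: 116.2·0.3013 + 74.48·0.4165 + 43.15·0.01310 + 298.3·0.002000 + 90.07·0.2272 = 87.66 kg
Glass mass = batch − LOI = 622.2 − 87.66 = 534.5 kg (matching Σ of the oxides)
percent share: oxide ÷ glass, ×100

Glass mass = 534.5 kg (batch 622.2 − LOI 87.66).
Composition: Al2O3 1.751%, BaO 13.02%, Na2O 9.032%, SiO2 61.01%, SrO 15.19%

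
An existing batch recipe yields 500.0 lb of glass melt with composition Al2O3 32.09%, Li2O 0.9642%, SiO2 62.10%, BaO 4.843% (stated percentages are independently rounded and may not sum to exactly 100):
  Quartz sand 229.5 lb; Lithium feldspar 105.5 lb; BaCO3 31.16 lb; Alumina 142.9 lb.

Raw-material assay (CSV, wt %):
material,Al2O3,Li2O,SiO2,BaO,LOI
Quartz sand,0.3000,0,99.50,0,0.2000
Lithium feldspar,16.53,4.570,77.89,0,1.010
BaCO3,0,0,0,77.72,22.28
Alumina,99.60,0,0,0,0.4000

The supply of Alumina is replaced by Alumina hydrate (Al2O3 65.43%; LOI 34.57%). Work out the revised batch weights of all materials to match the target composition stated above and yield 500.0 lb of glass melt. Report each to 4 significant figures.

Revised batch per 500.0 lb glass melt:
  Quartz sand: 229.5 lb
  Lithium feldspar: 105.5 lb
  BaCO3: 31.16 lb
  Alumina hydrate: 217.5 lb
Total batch = 583.7 lb; LOI loss = 83.66 lb

Working values are displayed with 4-significant-figure rounding when written out — all arithmetic keeps full float precision through every step. Each reported number takes a single rounding. All derived quantities (totals, LOI, glass mass, four oxide percentages, the yield) are computed at full precision from the batch weights on 500.0 lb of glass, as given in problem or answer.
Target masses of each oxide per 500.0 lb glass melt:
  Al2O3: 32.09% × 500.0 = 160.5 lb
  Li2O: 0.9642% × 500.0 = 4.821 lb
  SiO2: 62.10% × 500.0 = 310.5 lb
  BaO: 4.843% × 500.0 = 24.22 lb
Per-oxide balance check using the reported weights, per the basis as stated (every target is met by its sum up to rounding of the answer):
  Al2O3: 229.5·0.003000 + 105.5·0.1653 + 217.5·0.6543 = 160.4 lb (target 160.5 lb)
  Li2O: 105.5·0.04570 = 4.821 lb (target 4.821 lb)
  SiO2: 229.5·0.9950 + 105.5·0.7789 = 310.5 lb (target 310.5 lb)
  BaO: 31.16·0.7772 = 24.22 lb (target 24.22 lb)
Glass-mass sanity pass: batch total minus LOI = 500.0 lb (per-oxide target masses sum to 500.0 lb; stated basis 500.0 lb — differing by rounding only).
Batch total: Σ batch = 583.7 lb; the LOI term Σ batch·LOI equals 83.66 lb; the yield ratio, glass ÷ batch: 85.67%.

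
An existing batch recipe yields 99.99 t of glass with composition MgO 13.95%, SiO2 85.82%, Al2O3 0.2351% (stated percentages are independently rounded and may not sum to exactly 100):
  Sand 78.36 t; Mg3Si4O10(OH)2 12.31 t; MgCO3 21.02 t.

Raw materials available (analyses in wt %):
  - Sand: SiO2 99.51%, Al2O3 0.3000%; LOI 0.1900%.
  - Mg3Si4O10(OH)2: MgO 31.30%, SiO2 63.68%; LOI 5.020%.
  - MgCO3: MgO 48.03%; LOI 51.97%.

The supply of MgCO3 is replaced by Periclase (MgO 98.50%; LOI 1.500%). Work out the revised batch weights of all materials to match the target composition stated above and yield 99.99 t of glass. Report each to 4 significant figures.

All internal work runs at full float precision in all steps — in-progress results are shown rounded to 4 significant digits. Each reported number is rounded exactly once; derived quantities are re-derived using the weight values at 99.99 t of glass in exact precision (the three compositions, totals, glass mass, LOI, yield) exactly as printed in the problem or the answer.
Oxide-by-oxide targets in 99.99 t glass:
  MgO: 13.95% × 99.99 = 13.95 t
  SiO2: 85.82% × 99.99 = 85.81 t
  Al2O3: 0.2351% × 99.99 = 0.2351 t
Per-oxide balance check using the reported weights, relative to the basis at hand (sums match the target masses net of answer rounding effects):
  MgO: 12.31·0.3130 + 10.25·0.9850 = 13.95 t (target 13.95 t)
  SiO2: 78.36·0.9951 + 12.31·0.6368 = 85.82 t (target 85.81 t)
  Al2O3: 78.36·0.003000 = 0.2351 t (target 0.2351 t)
Glass-mass closure: Σ batch − LOI loss = 100.0 t (per-oxide target masses sum to 100.0 t; the stated basis being 99.99 t — any gap is answer rounding).
Batch total: Σ batch = 100.9 t; ignition loss, Σ(batch × LOI) = 0.9206 t; the yield ratio, glass ÷ batch: 99.09%.

Revised batch per 99.99 t glass:
  Sand: 78.36 t
  Mg3Si4O10(OH)2: 12.31 t
  Periclase: 10.25 t
Total batch = 100.9 t; LOI loss = 0.9206 t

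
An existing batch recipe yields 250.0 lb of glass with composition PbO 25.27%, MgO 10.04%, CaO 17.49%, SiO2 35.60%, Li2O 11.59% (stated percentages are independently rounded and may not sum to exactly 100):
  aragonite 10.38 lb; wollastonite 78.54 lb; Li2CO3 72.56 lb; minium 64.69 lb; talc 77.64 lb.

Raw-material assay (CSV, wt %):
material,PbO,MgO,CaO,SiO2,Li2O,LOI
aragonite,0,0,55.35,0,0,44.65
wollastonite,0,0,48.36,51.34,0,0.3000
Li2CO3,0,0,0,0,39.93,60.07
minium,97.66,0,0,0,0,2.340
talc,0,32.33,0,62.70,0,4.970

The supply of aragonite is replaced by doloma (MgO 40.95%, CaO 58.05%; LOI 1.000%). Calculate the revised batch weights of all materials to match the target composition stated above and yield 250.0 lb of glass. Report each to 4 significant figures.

Exact precision is held all the way through; intermediates appear rounded to four significant digits across the worked steps; a single rounding completes every reported figure; derived quantities (yield, ignition loss, totals, net glass mass, the five compositions) are re-derived using the weight values for 250.0 lb of glass at full float precision exactly as printed in the problem or the answer.
Oxide mass targets, per 250.0 lb glass:
  PbO: 25.27% × 250.0 = 63.18 lb
  MgO: 10.04% × 250.0 = 25.10 lb
  CaO: 17.49% × 250.0 = 43.72 lb
  SiO2: 35.60% × 250.0 = 89.00 lb
  Li2O: 11.59% × 250.0 = 28.98 lb
Balance tally, oxide-wise, per the reported batch figures, versus the basis set out (oxide sums agree with the targets within answer rounding):
  PbO: 64.69·0.9766 = 63.18 lb (target 63.18 lb)
  MgO: 4.323·0.4095 + 72.16·0.3233 = 25.10 lb (target 25.10 lb)
  CaO: 4.323·0.5805 + 85.23·0.4836 = 43.73 lb (target 43.72 lb)
  SiO2: 85.23·0.5134 + 72.16·0.6270 = 89.00 lb (target 89.00 lb)
  Li2O: 72.56·0.3993 = 28.97 lb (target 28.98 lb)
Consistency of the glass mass: Σ batch − LOI loss = 250.0 lb (summing oxide targets gives 250.0 lb; the stated basis being 250.0 lb — any gap is answer rounding).
Summing the batch: Σ batch = 299.0 lb; LOI loss = Σ batch·LOI = 48.99 lb; the yield ratio, glass ÷ batch: 83.61%.

Revised batch per 250.0 lb glass:
  doloma: 4.323 lb
  wollastonite: 85.23 lb
  Li2CO3: 72.56 lb
  minium: 64.69 lb
  talc: 72.16 lb
Total batch = 299.0 lb; LOI loss = 48.99 lb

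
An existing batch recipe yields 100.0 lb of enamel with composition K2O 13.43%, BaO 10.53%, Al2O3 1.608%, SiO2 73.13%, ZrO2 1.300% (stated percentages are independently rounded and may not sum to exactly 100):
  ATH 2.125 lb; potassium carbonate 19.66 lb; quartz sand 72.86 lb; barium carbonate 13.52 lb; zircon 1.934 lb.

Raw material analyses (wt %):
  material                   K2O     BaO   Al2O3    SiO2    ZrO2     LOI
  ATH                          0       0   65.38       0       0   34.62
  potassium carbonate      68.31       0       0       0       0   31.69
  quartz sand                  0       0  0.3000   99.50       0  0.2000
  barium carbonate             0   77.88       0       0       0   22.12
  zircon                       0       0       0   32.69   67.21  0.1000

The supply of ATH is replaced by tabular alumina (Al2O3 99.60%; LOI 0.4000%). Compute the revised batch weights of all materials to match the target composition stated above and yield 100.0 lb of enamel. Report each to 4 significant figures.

The intermediate values are printed rounded off to 4 significant figures across the worked steps — all internal work maintains full precision in every operation. Each reported result is rounded a single time; the derived quantities (the totals, LOI, the five compositions, yield, glass mass) are re-derived using the weight values on 100.0 lb of glass in exact precision, exactly as printed in either problem or answer.
Target masses of each oxide per 100.0 lb enamel:
  K2O: 13.43% × 100.0 = 13.43 lb
  BaO: 10.53% × 100.0 = 10.53 lb
  Al2O3: 1.608% × 100.0 = 1.608 lb
  SiO2: 73.13% × 100.0 = 73.13 lb
  ZrO2: 1.300% × 100.0 = 1.300 lb
Verifying the oxide balance applying the batch weights above, per the basis as stated (target by target, the sums agree given rounding of the digits):
  K2O: 19.66·0.6831 = 13.43 lb (target 13.43 lb)
  BaO: 13.52·0.7788 = 10.53 lb (target 10.53 lb)
  Al2O3: 1.395·0.9960 + 72.86·0.003000 = 1.608 lb (target 1.608 lb)
  SiO2: 72.86·0.9950 + 1.934·0.3269 = 73.13 lb (target 73.13 lb)
  ZrO2: 1.934·0.6721 = 1.300 lb (target 1.300 lb)
Consistency of the glass mass: Σ batch − LOI loss = 99.99 lb (targets for the oxides total 100.0 lb; versus the stated basis of 100.0 lb — rounding explains the deltas).
Whole-batch sum: Σ batch = 109.4 lb; LOI loss = Σ batch·LOI = 9.374 lb; yield = glass ÷ total batch = 91.43%.

Revised batch per 100.0 lb enamel:
  tabular alumina: 1.395 lb
  potassium carbonate: 19.66 lb
  quartz sand: 72.86 lb
  barium carbonate: 13.52 lb
  zircon: 1.934 lb
Total batch = 109.4 lb; LOI loss = 9.374 lb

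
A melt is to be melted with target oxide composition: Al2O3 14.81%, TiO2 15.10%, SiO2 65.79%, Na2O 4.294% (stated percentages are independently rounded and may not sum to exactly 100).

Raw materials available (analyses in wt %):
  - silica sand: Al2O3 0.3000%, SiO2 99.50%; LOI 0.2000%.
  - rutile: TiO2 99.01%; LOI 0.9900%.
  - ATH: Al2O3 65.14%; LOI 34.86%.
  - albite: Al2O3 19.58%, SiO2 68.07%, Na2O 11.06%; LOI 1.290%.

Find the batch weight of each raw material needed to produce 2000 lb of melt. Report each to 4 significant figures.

Batch per 2000 lb melt:
  silica sand: 791.2 lb
  rutile: 305.0 lb
  ATH: 217.7 lb
  albite: 776.5 lb
Total batch = 2090 lb; LOI loss = 90.51 lb; yield = 95.67%

Values along the way are displayed, rounded to four significant digits, as written — the working math keeps full float precision through every step; exactly one rounding goes into each reported result — all derived quantities, including totals, LOI, four oxide percentages, the yield, glass mass, are carried from the weighed amounts at 2000 lb of glass in full precision as given in question or answer.
Target masses of each oxide per 2000 lb melt:
  Al2O3: 14.81% × 2000 = 296.2 lb
  TiO2: 15.10% × 2000 = 302.0 lb
  SiO2: 65.79% × 2000 = 1316 lb
  Na2O: 4.294% × 2000 = 85.88 lb
Mass-balance tally per oxide with the batch weights as given, under the basis named above (sum by sum, the targets are met up to rounding of the answer):
  Al2O3: 791.2·0.003000 + 217.7·0.6514 + 776.5·0.1958 = 296.2 lb (target 296.2 lb)
  TiO2: 305.0·0.9901 = 302.0 lb (target 302.0 lb)
  SiO2: 791.2·0.9950 + 776.5·0.6807 = 1316 lb (target 1316 lb)
  Na2O: 776.5·0.1106 = 85.88 lb (target 85.88 lb)
Glass mass check: total charge less LOI = 2000 lb (oxide target masses add up to 2000 lb; stated basis 2000 lb — any gap is answer rounding).
Summing the batch: Σ batch = 2090 lb; loss to ignition Σ batch·LOI = 90.51 lb; as yield: glass ÷ batch → 95.67%.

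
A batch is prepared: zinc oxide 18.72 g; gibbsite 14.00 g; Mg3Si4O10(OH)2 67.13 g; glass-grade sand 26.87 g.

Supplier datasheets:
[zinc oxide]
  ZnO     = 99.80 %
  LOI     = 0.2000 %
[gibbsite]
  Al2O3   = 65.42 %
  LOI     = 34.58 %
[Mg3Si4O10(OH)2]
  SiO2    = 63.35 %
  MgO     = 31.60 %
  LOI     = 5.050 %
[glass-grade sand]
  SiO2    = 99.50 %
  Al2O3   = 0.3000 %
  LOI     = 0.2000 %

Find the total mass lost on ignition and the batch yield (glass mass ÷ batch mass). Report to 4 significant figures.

Every computation holds full precision through every step — mid-chain values are shown with 4-significant-digit rounding in the working. Each reported figure takes exactly one rounding. Derived quantities are computed at full precision (the totals, LOI, glass mass, yield, the four compositions) from the weighed amounts at 118.4 g of glass, as written in question or answer.
Material-by-material LOI:
  zinc oxide: 18.72 × 0.002000 = 0.03744 g
  gibbsite: 14.00 × 0.3458 = 4.841 g
  Mg3Si4O10(OH)2: 67.13 × 0.05050 = 3.390 g
  glass-grade sand: 26.87 × 0.002000 = 0.05374 g
Total LOI = 8.322 g
Glass = batch − LOI = 126.7 − 8.322 = 118.4 g

LOI loss = 8.322 g; glass = 118.4 g; yield = 93.43%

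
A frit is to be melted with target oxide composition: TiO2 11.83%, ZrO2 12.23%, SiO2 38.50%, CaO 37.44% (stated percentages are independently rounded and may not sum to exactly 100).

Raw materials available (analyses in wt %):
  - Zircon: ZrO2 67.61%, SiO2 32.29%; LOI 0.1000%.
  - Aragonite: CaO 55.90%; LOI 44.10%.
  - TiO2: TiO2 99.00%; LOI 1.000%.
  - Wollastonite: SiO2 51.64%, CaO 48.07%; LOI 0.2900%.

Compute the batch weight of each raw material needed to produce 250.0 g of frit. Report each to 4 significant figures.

The intermediate values are printed, rounded to 4 significant figures, in the working; every computation keeps full float precision through the solve — each reported value includes exactly one rounding; the derived quantities, including net glass mass, yield, totals, ignition loss, four oxide percentages, are rebuilt using the weight values for 250.0 g of glass in exact precision as set out in problem or answer.
Target masses of each oxide per 250.0 g frit:
  TiO2: 11.83% × 250.0 = 29.58 g
  ZrO2: 12.23% × 250.0 = 30.58 g
  SiO2: 38.50% × 250.0 = 96.25 g
  CaO: 37.44% × 250.0 = 93.60 g
Oxide-by-oxide audit with the batch weights as given, relative to the basis at hand (delivered sums recover each target inside rounding margins):
  TiO2: 29.87·0.9900 = 29.57 g (target 29.58 g)
  ZrO2: 45.22·0.6761 = 30.57 g (target 30.58 g)
  SiO2: 45.22·0.3229 + 158.1·0.5164 = 96.24 g (target 96.25 g)
  CaO: 31.48·0.5590 + 158.1·0.4807 = 93.60 g (target 93.60 g)
Glass-mass sanity pass: Σ batch − LOI loss = 250.0 g (summing oxide targets gives 250.0 g; stated basis 250.0 g — a pure rounding effect).
Whole-batch sum: Σ batch = 264.7 g; the LOI term Σ batch·LOI equals 14.69 g; the yield ratio, glass ÷ batch: 94.45%.

Batch per 250.0 g frit:
  Zircon: 45.22 g
  Aragonite: 31.48 g
  TiO2: 29.87 g
  Wollastonite: 158.1 g
Total batch = 264.7 g; LOI loss = 14.69 g; yield = 94.45%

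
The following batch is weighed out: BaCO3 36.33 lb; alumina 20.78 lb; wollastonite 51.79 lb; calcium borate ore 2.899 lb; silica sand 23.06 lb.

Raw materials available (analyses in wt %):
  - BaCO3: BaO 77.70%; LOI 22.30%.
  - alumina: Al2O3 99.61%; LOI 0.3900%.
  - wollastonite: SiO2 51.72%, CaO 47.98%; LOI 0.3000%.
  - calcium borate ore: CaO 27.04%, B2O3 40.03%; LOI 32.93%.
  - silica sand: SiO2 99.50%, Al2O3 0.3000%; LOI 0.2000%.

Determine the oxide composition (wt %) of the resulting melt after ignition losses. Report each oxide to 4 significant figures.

Glass mass = 125.5 lb (batch 134.9 − LOI 9.339).
Composition: BaO 22.49%, SiO2 39.62%, Al2O3 16.55%, CaO 20.42%, B2O3 0.9245%

Values along the way are shown, with 4-significant-figure rounding, when written out — all internal work holds full float precision through every step; every reported result is rounded a single time; the derived quantities, including ignition loss, the totals, five oxide percentages, yield, net glass mass, are carried using the weight values on 125.5 lb of glass in exact precision exactly as printed in question or answer.
Mass of each oxide from the mix:
  BaO: 36.33·0.7770 = 28.23 lb
  SiO2: 51.79·0.5172 + 23.06·0.9950 = 49.73 lb
  Al2O3: 20.78·0.9961 + 23.06·0.003000 = 20.77 lb
  CaO: 51.79·0.4798 + 2.899·0.2704 = 25.63 lb
  B2O3: 2.899·0.4003 = 1.160 lb
LOI: 36.33·0.2230 + 20.78·0.003900 + 51.79·0.003000 + 2.899·0.3293 + 23.06·0.002000 = 9.339 lb
Resulting glass, batch − LOI: 134.9 − 9.339 = 125.5 lb (= the summed oxide contributions)
each wt % is 100 × oxide ÷ glass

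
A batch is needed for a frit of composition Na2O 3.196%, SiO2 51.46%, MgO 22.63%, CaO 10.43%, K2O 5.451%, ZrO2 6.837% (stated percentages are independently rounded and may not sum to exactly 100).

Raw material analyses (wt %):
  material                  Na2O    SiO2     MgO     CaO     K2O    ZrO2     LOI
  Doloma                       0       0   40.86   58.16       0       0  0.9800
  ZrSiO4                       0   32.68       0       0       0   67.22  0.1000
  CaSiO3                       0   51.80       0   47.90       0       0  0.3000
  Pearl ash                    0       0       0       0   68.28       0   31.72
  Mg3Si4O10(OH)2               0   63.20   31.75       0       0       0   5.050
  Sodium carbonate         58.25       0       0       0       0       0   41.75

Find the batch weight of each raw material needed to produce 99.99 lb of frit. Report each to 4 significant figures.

Batch per 99.99 lb frit:
  Doloma: 5.677 lb
  ZrSiO4: 10.17 lb
  CaSiO3: 14.88 lb
  Pearl ash: 7.983 lb
  Mg3Si4O10(OH)2: 63.96 lb
  Sodium carbonate: 5.486 lb
Total batch = 108.2 lb; LOI loss = 8.163 lb; yield = 92.45%

Working values appear (rounded to four significant digits) in the working; full precision is held through the solve; each reported result takes just one rounding; derived quantities are computed from the weighed amounts for 99.99 lb of glass at exact precision (totals, glass mass, the six compositions, ignition loss, yield) exactly as printed in the problem or the answer.
Target masses of each oxide per 99.99 lb frit:
  Na2O: 3.196% × 99.99 = 3.196 lb
  SiO2: 51.46% × 99.99 = 51.45 lb
  MgO: 22.63% × 99.99 = 22.63 lb
  CaO: 10.43% × 99.99 = 10.43 lb
  K2O: 5.451% × 99.99 = 5.450 lb
  ZrO2: 6.837% × 99.99 = 6.836 lb
Balance tally, oxide-wise, on the weights just shown, against the basis in use (summed amounts equal target values inside rounding margins):
  Na2O: 5.486·0.5825 = 3.196 lb (target 3.196 lb)
  SiO2: 10.17·0.3268 + 14.88·0.5180 + 63.96·0.6320 = 51.45 lb (target 51.45 lb)
  MgO: 5.677·0.4086 + 63.96·0.3175 = 22.63 lb (target 22.63 lb)
  CaO: 5.677·0.5816 + 14.88·0.4790 = 10.43 lb (target 10.43 lb)
  K2O: 7.983·0.6828 = 5.451 lb (target 5.450 lb)
  ZrO2: 10.17·0.6722 = 6.836 lb (target 6.836 lb)
Glass-mass bookkeeping: batch total minus LOI = 99.99 lb (the targets, summed, come to 99.99 lb; versus the stated basis of 99.99 lb — deltas are rounding alone).
Total batch = Σ batch = 108.2 lb; Σ batch·LOI gives LOI loss = 8.163 lb; as yield: glass ÷ batch → 92.45%.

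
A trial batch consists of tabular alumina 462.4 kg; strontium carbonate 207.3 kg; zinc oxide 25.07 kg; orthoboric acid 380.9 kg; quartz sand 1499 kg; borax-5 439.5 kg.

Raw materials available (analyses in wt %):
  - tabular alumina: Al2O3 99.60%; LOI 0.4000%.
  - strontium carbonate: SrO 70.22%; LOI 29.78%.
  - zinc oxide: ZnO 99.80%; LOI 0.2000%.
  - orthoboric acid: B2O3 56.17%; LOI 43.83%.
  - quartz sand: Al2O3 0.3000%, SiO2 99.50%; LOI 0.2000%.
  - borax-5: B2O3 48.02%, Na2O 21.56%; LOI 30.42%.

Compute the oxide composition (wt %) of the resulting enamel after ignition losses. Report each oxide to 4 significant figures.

Glass mass = 2647 kg (batch 3014 − LOI 367.3).
Composition: B2O3 16.06%, SrO 5.500%, Al2O3 17.57%, SiO2 56.35%, Na2O 3.580%, ZnO 0.9453%

Rounding to 4 significant figures governs every working value as shown. Each numeric step runs at exact precision all the way through — every reported number is rounded only once. Derived quantities (the yield, LOI, totals, glass mass, the six compositions) are carried in full precision starting from the weights at 2647 kg of glass, as they appear in question or answer.
Oxide masses out of the charge:
  B2O3: 380.9·0.5617 + 439.5·0.4802 = 425.0 kg
  SrO: 207.3·0.7022 = 145.6 kg
  Al2O3: 462.4·0.9960 + 1499·0.003000 = 465.0 kg
  SiO2: 1499·0.9950 = 1492 kg
  Na2O: 439.5·0.2156 = 94.76 kg
  ZnO: 25.07·0.9980 = 25.02 kg
LOI: 462.4·0.004000 + 207.3·0.2978 + 25.07·0.002000 + 380.9·0.4383 + 1499·0.002000 + 439.5·0.3042 = 367.3 kg
Glass = total batch minus LOI = 3014 − 367.3 = 2647 kg (matching Σ of the oxides)
oxide / glass × 100 gives the wt %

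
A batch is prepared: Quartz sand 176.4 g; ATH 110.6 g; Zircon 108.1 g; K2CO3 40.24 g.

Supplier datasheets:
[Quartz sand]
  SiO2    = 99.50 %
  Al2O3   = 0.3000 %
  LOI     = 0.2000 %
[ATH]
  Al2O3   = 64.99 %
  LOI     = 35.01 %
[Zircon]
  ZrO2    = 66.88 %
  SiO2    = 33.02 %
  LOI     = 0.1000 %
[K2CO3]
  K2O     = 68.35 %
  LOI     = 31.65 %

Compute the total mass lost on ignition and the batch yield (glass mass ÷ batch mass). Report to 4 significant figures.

In-progress results are shown rounded to 4 significant figures across the worked steps. Every computation maintains full float precision through every step — a single rounding yields each reported result — derived quantities are computed using the weight values for 383.4 g of glass at full precision (LOI, yield, glass mass, totals, four oxide percentages), as they appear in either problem or answer.
LOI of each material in turn:
  Quartz sand: 176.4 × 0.002000 = 0.3528 g
  ATH: 110.6 × 0.3501 = 38.72 g
  Zircon: 108.1 × 0.001000 = 0.1081 g
  K2CO3: 40.24 × 0.3165 = 12.74 g
Total LOI = 51.92 g
Glass = batch − LOI = 435.3 − 51.92 = 383.4 g

LOI loss = 51.92 g; glass = 383.4 g; yield = 88.07%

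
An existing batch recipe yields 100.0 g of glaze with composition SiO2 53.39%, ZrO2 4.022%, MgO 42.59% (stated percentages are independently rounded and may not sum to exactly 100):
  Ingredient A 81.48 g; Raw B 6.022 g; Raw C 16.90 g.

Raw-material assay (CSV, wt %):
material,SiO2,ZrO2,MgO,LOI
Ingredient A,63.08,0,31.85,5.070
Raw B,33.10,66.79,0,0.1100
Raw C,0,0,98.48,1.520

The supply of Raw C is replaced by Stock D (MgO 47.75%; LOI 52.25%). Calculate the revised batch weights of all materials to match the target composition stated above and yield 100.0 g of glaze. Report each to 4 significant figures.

Intermediates appear rounded to four significant digits in the printout — the whole derivation runs at exact precision through the solve. Every reported figure takes exactly one rounding — the derived quantities are recomputed in exact precision (totals, yield, three oxide percentages, ignition loss, glass mass) using the weight values on 100.0 g of glass, precisely as stated by the question or the answer.
Target oxide masses per 100.0 g glaze:
  SiO2: 53.39% × 100.0 = 53.39 g
  ZrO2: 4.022% × 100.0 = 4.022 g
  MgO: 42.59% × 100.0 = 42.59 g
Balance tally, oxide-wise, applying the batch weights above, versus the basis set out (target by target, the sums agree exact up to rounding of places):
  SiO2: 81.48·0.6308 + 6.022·0.3310 = 53.39 g (target 53.39 g)
  ZrO2: 6.022·0.6679 = 4.022 g (target 4.022 g)
  MgO: 81.48·0.3185 + 34.85·0.4775 = 42.59 g (target 42.59 g)
Glass mass check: the batch minus its LOI: 100.0 g (per-oxide target masses sum to 100.0 g; stated basis 100.0 g — any gap is answer rounding).
Adding the batch up: Σ batch = 122.4 g; loss to ignition Σ batch·LOI = 22.35 g; yield, glass over the total, = 81.74%.

Revised batch per 100.0 g glaze:
  Ingredient A: 81.48 g
  Raw B: 6.022 g
  Stock D: 34.85 g
Total batch = 122.4 g; LOI loss = 22.35 g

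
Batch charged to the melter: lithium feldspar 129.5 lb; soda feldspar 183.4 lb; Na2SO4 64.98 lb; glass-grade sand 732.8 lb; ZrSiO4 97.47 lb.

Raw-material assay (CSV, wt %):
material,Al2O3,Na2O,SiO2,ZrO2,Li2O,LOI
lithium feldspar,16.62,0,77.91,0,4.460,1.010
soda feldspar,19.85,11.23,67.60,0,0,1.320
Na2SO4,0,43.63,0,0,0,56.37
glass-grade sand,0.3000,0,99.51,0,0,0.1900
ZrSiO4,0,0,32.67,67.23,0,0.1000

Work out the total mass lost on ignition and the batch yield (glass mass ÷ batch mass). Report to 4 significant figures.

LOI loss = 41.85 lb; glass = 1166 lb; yield = 96.54%

Full precision is held at all times — mid-chain values are shown, rounded to 4 significant digits, at each printed step; every reported figure undergoes a single rounding — derived quantities, including yield, the totals, five oxide percentages, ignition loss, net glass mass, are computed from the batch weights on 1166 lb of glass at full precision, as they appear in either problem or answer.
Per-material ignition loss:
  lithium feldspar: 129.5 × 0.01010 = 1.308 lb
  soda feldspar: 183.4 × 0.01320 = 2.421 lb
  Na2SO4: 64.98 × 0.5637 = 36.63 lb
  glass-grade sand: 732.8 × 0.001900 = 1.392 lb
  ZrSiO4: 97.47 × 0.001000 = 0.09747 lb
Total LOI = 41.85 lb
Glass = batch − LOI = 1208 − 41.85 = 1166 lb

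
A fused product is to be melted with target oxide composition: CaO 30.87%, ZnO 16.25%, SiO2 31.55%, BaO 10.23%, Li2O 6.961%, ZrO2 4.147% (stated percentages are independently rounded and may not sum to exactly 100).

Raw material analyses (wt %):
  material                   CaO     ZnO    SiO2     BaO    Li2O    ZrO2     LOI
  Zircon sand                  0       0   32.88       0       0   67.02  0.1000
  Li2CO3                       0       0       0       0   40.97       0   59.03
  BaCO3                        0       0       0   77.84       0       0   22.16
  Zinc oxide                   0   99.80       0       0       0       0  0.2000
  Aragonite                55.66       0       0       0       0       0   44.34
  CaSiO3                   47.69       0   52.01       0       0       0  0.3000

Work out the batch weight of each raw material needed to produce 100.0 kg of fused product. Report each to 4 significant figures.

Batch per 100.0 kg fused product:
  Zircon sand: 6.188 kg
  Li2CO3: 16.99 kg
  BaCO3: 13.14 kg
  Zinc oxide: 16.28 kg
  Aragonite: 6.838 kg
  CaSiO3: 56.75 kg
Total batch = 116.2 kg; LOI loss = 16.18 kg; yield = 86.07%

Rounding to 4 significant digits governs every mid-chain value as printed. The whole derivation holds full float precision all the way through. Every reported value takes just one rounding; derived quantities, which include net glass mass, the six compositions, yield, the totals, LOI, are rebuilt at full precision, exactly as shown in either problem or answer, using the weight values per 100.0 kg of glass.
Oxide-by-oxide targets in 100.0 kg fused product:
  CaO: 30.87% × 100.0 = 30.87 kg
  ZnO: 16.25% × 100.0 = 16.25 kg
  SiO2: 31.55% × 100.0 = 31.55 kg
  BaO: 10.23% × 100.0 = 10.23 kg
  Li2O: 6.961% × 100.0 = 6.961 kg
  ZrO2: 4.147% × 100.0 = 4.147 kg
Per-oxide balance check working from each reported weight, per the basis as stated (target by target, the sums agree inside rounding margins):
  CaO: 6.838·0.5566 + 56.75·0.4769 = 30.87 kg (target 30.87 kg)
  ZnO: 16.28·0.9980 = 16.25 kg (target 16.25 kg)
  SiO2: 6.188·0.3288 + 56.75·0.5201 = 31.55 kg (target 31.55 kg)
  BaO: 13.14·0.7784 = 10.23 kg (target 10.23 kg)
  Li2O: 16.99·0.4097 = 6.961 kg (target 6.961 kg)
  ZrO2: 6.188·0.6702 = 4.147 kg (target 4.147 kg)
Glass mass check: batch Σ − ignition loss = 100.0 kg (per-oxide target masses sum to 100.0 kg; versus the stated basis of 100.0 kg — rounding explains the deltas).
Total batch = Σ batch = 116.2 kg; LOI loss = Σ batch·LOI = 16.18 kg; glass ÷ batch gives a yield of 86.07%.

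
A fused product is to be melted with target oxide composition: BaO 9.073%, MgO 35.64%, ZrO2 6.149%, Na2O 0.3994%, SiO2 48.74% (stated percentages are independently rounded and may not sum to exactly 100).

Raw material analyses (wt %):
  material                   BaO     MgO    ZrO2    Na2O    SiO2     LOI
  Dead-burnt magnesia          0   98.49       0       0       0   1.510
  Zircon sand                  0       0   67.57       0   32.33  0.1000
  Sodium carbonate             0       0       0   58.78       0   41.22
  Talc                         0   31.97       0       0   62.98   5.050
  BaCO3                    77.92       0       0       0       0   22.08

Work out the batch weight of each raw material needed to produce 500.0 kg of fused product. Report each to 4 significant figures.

The whole derivation holds full precision from first step to last — working values appear, rounded to 4 significant figures, across the worked steps. Each reported figure takes just one rounding. Derived quantities are computed at full float precision (the yield, five oxide percentages, ignition loss, net glass mass, the totals) from the batch weights per 500.0 kg of glass, as given in question or answer.
Target oxide masses per 500.0 kg fused product:
  BaO: 9.073% × 500.0 = 45.36 kg
  MgO: 35.64% × 500.0 = 178.2 kg
  ZrO2: 6.149% × 500.0 = 30.74 kg
  Na2O: 0.3994% × 500.0 = 1.997 kg
  SiO2: 48.74% × 500.0 = 243.7 kg
Balance tally, oxide-wise, applying the batch weights above, against the basis in use (delivered sums recover each target within answer rounding):
  BaO: 58.22·0.7792 = 45.37 kg (target 45.36 kg)
  MgO: 62.91·0.9849 + 363.6·0.3197 = 178.2 kg (target 178.2 kg)
  ZrO2: 45.50·0.6757 = 30.74 kg (target 30.74 kg)
  Na2O: 3.397·0.5878 = 1.997 kg (target 1.997 kg)
  SiO2: 45.50·0.3233 + 363.6·0.6298 = 243.7 kg (target 243.7 kg)
Mass balance on the glass: batch total minus LOI = 500.0 kg (the targets, summed, come to 500.0 kg; against the stated basis, 500.0 kg — any gap is answer rounding).
Batch grand total — Σ batch = 533.6 kg; the LOI term Σ batch·LOI equals 33.61 kg; glass ÷ batch gives a yield of 93.70%.

Batch per 500.0 kg fused product:
  Dead-burnt magnesia: 62.91 kg
  Zircon sand: 45.50 kg
  Sodium carbonate: 3.397 kg
  Talc: 363.6 kg
  BaCO3: 58.22 kg
Total batch = 533.6 kg; LOI loss = 33.61 kg; yield = 93.70%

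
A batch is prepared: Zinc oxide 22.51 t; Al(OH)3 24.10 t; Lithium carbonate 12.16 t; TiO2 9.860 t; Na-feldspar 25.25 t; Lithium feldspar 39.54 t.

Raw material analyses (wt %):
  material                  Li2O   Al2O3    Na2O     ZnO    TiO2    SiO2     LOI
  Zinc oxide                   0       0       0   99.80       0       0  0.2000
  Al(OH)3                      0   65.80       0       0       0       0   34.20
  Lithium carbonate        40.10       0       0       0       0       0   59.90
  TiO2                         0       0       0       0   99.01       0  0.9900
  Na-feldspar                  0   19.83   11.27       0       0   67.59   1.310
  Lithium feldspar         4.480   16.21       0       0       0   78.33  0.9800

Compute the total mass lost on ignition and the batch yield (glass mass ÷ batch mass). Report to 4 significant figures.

Full precision is held in every operation. Mid-chain values are displayed, rounded to 4 significant figures, in the working; a single rounding yields each reported number; derived quantities (net glass mass, the yield, ignition loss, the six compositions, totals) are carried in full float precision from the batch weights on 117.0 t of glass, as quoted within either problem or answer.
Loss on ignition, line by line:
  Zinc oxide: 22.51 × 0.002000 = 0.04502 t
  Al(OH)3: 24.10 × 0.3420 = 8.242 t
  Lithium carbonate: 12.16 × 0.5990 = 7.284 t
  TiO2: 9.860 × 0.009900 = 0.09761 t
  Na-feldspar: 25.25 × 0.01310 = 0.3308 t
  Lithium feldspar: 39.54 × 0.009800 = 0.3875 t
Total LOI = 16.39 t
Glass = batch − LOI = 133.4 − 16.39 = 117.0 t

LOI loss = 16.39 t; glass = 117.0 t; yield = 87.72%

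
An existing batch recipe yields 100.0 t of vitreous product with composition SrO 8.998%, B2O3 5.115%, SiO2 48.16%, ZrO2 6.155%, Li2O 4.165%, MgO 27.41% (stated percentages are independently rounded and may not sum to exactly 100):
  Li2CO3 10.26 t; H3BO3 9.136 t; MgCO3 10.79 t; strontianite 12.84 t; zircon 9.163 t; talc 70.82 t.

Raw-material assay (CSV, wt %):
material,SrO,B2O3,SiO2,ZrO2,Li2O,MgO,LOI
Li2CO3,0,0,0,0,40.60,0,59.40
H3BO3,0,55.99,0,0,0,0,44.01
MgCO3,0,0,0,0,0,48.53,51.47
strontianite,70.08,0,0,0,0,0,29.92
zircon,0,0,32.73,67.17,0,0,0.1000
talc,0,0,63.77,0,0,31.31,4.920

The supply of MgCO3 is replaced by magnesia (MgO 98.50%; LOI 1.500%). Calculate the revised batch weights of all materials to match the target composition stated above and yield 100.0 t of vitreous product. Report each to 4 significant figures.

Working values appear, rounded to four significant digits, as written. Each numeric step keeps full precision through the solve. Exactly one rounding lands on each reported number. All derived quantities (the totals, glass mass, the six compositions, LOI, the yield) are re-derived from the batch weights for 100.0 t of glass at full float precision exactly as printed in the problem or answer text.
The oxide mass targets at 100.0 t vitreous product:
  SrO: 8.998% × 100.0 = 8.998 t
  B2O3: 5.115% × 100.0 = 5.115 t
  SiO2: 48.16% × 100.0 = 48.16 t
  ZrO2: 6.155% × 100.0 = 6.155 t
  Li2O: 4.165% × 100.0 = 4.165 t
  MgO: 27.41% × 100.0 = 27.41 t
Mass-balance tally per oxide with the batch weights as given, versus the basis set out (target by target, the sums agree exact up to rounding of places):
  SrO: 12.84·0.7008 = 8.998 t (target 8.998 t)
  B2O3: 9.136·0.5599 = 5.115 t (target 5.115 t)
  SiO2: 9.163·0.3273 + 70.82·0.6377 = 48.16 t (target 48.16 t)
  ZrO2: 9.163·0.6717 = 6.155 t (target 6.155 t)
  Li2O: 10.26·0.4060 = 4.166 t (target 4.165 t)
  MgO: 5.317·0.9850 + 70.82·0.3131 = 27.41 t (target 27.41 t)
Glass-mass bookkeeping: net batch after ignition = 100.0 t (the targets, summed, come to 100.0 t; the stated basis being 100.0 t — rounding explains the deltas).
Summing the batch: Σ batch = 117.5 t; Σ batch·LOI gives LOI loss = 17.53 t; yield = glass ÷ total batch = 85.09%.

Revised batch per 100.0 t vitreous product:
  Li2CO3: 10.26 t
  H3BO3: 9.136 t
  magnesia: 5.317 t
  strontianite: 12.84 t
  zircon: 9.163 t
  talc: 70.82 t
Total batch = 117.5 t; LOI loss = 17.53 t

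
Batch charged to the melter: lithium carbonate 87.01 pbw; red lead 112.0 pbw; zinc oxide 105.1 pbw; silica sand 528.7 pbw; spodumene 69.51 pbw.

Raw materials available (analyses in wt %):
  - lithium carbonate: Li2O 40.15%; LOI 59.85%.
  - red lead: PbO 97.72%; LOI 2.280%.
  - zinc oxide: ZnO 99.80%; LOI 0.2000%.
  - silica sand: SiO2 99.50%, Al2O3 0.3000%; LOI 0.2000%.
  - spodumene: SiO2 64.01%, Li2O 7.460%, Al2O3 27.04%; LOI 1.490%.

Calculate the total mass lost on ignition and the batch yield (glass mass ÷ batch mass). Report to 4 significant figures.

The intermediate values are shown (rounded to four significant digits) in the working. The working math maintains exact precision at every stage; every reported result sees exactly one rounding — the derived quantities, including ignition loss, five oxide percentages, net glass mass, the totals, yield, are carried starting from the weights per 845.4 pbw of glass at exact precision as written in the problem or the answer.
Each material's LOI contribution:
  lithium carbonate: 87.01 × 0.5985 = 52.08 pbw
  red lead: 112.0 × 0.02280 = 2.554 pbw
  zinc oxide: 105.1 × 0.002000 = 0.2102 pbw
  silica sand: 528.7 × 0.002000 = 1.057 pbw
  spodumene: 69.51 × 0.01490 = 1.036 pbw
Total LOI = 56.93 pbw
Glass = batch − LOI = 902.3 − 56.93 = 845.4 pbw

LOI loss = 56.93 pbw; glass = 845.4 pbw; yield = 93.69%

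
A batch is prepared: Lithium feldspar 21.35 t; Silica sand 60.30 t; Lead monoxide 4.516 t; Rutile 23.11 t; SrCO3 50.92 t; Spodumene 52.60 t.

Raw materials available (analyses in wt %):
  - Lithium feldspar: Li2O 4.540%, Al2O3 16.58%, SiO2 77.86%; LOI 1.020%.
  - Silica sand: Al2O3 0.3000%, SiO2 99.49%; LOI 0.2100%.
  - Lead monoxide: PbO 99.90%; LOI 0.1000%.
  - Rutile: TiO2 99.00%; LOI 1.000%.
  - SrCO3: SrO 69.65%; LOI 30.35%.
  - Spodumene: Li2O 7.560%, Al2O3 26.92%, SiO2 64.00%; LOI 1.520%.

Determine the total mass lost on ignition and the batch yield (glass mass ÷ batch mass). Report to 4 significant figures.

The intermediate values are printed, with 4-significant-figure rounding, across the worked steps. All arithmetic holds full precision from start to finish — each reported result is rounded a single time — derived quantities are recomputed at full precision (yield, totals, LOI, net glass mass, six oxide percentages) starting from the weights at 196.0 t of glass, exactly as shown in the problem or the answer.
Each material's LOI contribution:
  Lithium feldspar: 21.35 × 0.01020 = 0.2178 t
  Silica sand: 60.30 × 0.002100 = 0.1266 t
  Lead monoxide: 4.516 × 0.001000 = 0.004516 t
  Rutile: 23.11 × 0.01000 = 0.2311 t
  SrCO3: 50.92 × 0.3035 = 15.45 t
  Spodumene: 52.60 × 0.01520 = 0.7995 t
Total LOI = 16.83 t
Glass = batch − LOI = 212.8 − 16.83 = 196.0 t

LOI loss = 16.83 t; glass = 196.0 t; yield = 92.09%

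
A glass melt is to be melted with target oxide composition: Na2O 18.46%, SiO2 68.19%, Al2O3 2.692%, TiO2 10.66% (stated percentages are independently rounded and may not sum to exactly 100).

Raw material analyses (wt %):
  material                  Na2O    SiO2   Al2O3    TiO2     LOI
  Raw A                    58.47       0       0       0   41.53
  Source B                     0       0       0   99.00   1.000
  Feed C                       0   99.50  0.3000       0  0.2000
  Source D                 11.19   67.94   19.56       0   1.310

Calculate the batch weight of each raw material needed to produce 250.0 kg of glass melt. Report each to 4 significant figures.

Batch per 250.0 kg glass melt:
  Raw A: 72.78 kg
  Source B: 26.92 kg
  Feed C: 149.4 kg
  Source D: 32.12 kg
Total batch = 281.2 kg; LOI loss = 31.21 kg; yield = 88.90%

All arithmetic holds full float precision through every step; values along the way are displayed rounded to 4 significant figures in the working; a single rounding finalizes every reported value. The derived quantities, which include four oxide percentages, net glass mass, the totals, LOI, yield, are re-derived at full precision, as written in the problem or the answer, using the weight values per 250.0 kg of glass.
Per-oxide target masses for 250.0 kg glass melt:
  Na2O: 18.46% × 250.0 = 46.15 kg
  SiO2: 68.19% × 250.0 = 170.5 kg
  Al2O3: 2.692% × 250.0 = 6.730 kg
  TiO2: 10.66% × 250.0 = 26.65 kg
Per-oxide balance check given the weights on record, under the basis named above (delivered sums recover each target modulo rounding of the values):
  Na2O: 72.78·0.5847 + 32.12·0.1119 = 46.15 kg (target 46.15 kg)
  SiO2: 149.4·0.9950 + 32.12·0.6794 = 170.5 kg (target 170.5 kg)
  Al2O3: 149.4·0.003000 + 32.12·0.1956 = 6.731 kg (target 6.730 kg)
  TiO2: 26.92·0.9900 = 26.65 kg (target 26.65 kg)
Mass balance on the glass: net batch after ignition = 250.0 kg (the Σ of target masses is 250.0 kg; stated basis 250.0 kg — rounding explains the deltas).
Batch total: Σ batch = 281.2 kg; LOI removed, Σ of batch·LOI: 31.21 kg; yield: glass divided by total = 88.90%.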